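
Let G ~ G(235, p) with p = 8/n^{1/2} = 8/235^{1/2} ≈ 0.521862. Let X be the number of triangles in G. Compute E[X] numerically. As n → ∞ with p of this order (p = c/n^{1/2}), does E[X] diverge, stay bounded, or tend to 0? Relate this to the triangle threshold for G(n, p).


Number of potential triangles: C(235, 3) = 2135445.
Each occurs with probability p³ ≈ (0.521862)³ ≈ 1.42124244e-01.
By linearity: E[X] = C(235, 3)·p³ ≈ 2135445 · 1.42124244e-01 ≈ 303498.506232.
Since α = 1/2 < 1, p = c/n^{1/2} ≫ 1/n is above the triangle threshold p ~ 1/n. Asymptotically E[X] ~ (c³/6)·n^{3(1−α)} = (8³/6)·n^{1.5} → ∞; triangles are abundant w.h.p.

E[X] ≈ 303498.506232; in regime p = Θ(1/n^{1/2}) E[X] diverges (above the triangle threshold p ~ 1/n).


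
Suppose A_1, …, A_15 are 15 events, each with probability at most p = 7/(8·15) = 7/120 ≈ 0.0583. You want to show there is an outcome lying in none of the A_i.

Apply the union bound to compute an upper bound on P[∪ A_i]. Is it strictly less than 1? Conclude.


Union bound: P[∪_{i=1}^{15} A_i] ≤ Σ_i P[A_i] ≤ 15·p = 15·(7/120) = 7/8.
Numerically: 7/8 ≈ 0.8750.
Is 7/8 < 1? YES.
Since P[∪ A_i] ≤ 7/8 < 1, the complement has P[∩ A_i^c] ≥ 1 − 7/8 = 1/8 > 0, so some outcome avoids every A_i.

15·p = 7/8 ≈ 0.8750; existence CERTIFIED by the union bound.


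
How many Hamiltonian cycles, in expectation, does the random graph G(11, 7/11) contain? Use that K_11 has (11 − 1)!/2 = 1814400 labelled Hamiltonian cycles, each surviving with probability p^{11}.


K_11 has (11 − 1)!/2 = 1814400 labelled Hamiltonian cycles.
For each such Hamiltonian cycle H, let X_H = 1 if all 11 edges of H are present in G. Then P[X_H = 1] = p^{11} = (7/11)^{11} = 1977326743/285311670611.
Summing the indicators: E[X] = Σ_H E[X_H] = 1814400 · p^{11} = 1814400 · 1977326743/285311670611 = 3587661642499200/285311670611.
Numerically: E[X] ≈ 12575.

E[X] = 1814400 · (7/11)^{11} = 3587661642499200/285311670611 ≈ 12575.


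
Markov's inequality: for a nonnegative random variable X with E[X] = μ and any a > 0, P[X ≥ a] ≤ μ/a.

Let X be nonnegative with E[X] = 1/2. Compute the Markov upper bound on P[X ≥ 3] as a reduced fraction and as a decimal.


μ = E[X] = 1/2, a = 3.
Markov: P[X ≥ 3] ≤ μ/a = (1/2)/3 = 1/6.
Numerically: ≈ 0.16667.
(Since a = 3 > μ = 0.50000, the bound 1/6 is < 1 and informative.)

P[X ≥ 3] ≤ 1/6 ≈ 0.16667.


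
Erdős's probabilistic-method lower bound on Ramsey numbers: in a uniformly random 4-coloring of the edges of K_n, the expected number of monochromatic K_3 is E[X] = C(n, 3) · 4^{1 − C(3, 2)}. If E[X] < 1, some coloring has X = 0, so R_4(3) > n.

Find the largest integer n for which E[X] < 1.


We need C(n, 3) · 4^{1 − 3} < 1, i.e. C(n, 3) < 4^{3 − 1} = 16.
Check values of n near the boundary:
  n = 3: C(3, 3) = 1; 1 < 16? YES
  n = 4: C(4, 3) = 4; 4 < 16? YES
  n = 5: C(5, 3) = 10; 10 < 16? YES
  n = 6: C(6, 3) = 20; 20 < 16? NO
  n = 7: C(7, 3) = 35; 35 < 16? NO
The largest n with C(n, 3) < 16 is n = 5 (where E[X] = 5/8 ≈ 0.625000). Hence R_4(3) > 5, i.e. R_4(3) ≥ 6.

Largest n = 5; hence R_4(3) > 5.


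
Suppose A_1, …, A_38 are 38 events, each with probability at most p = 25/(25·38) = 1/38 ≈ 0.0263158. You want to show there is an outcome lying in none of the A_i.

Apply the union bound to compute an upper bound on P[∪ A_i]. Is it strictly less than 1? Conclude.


Union bound: P[∪_{i=1}^{38} A_i] ≤ Σ_i P[A_i] ≤ 38·p = 38·(1/38) = 1.
Numerically: 1 ≈ 1.0000000.
Is 1 < 1? NO.
Since the bound 1 is ≥ 1, the union bound is uninformative here; it does NOT by itself certify existence.

38·p = 1 ≈ 1.0000000; existence NOT certified by the union bound.


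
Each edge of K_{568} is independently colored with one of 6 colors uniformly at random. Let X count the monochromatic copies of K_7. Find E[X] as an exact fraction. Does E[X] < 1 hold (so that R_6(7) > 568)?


E[X] = C(568, 7) · 6^{1 − 21} = 3646611956239704 · 6^{−20} = 3646611956239704/3656158440062976.
As a reduced fraction: E[X] = 16882462760369/16926659444736 ≈ 0.997.
Is E[X] < 1? YES.
Since E[X] < 1, there exists a 6-coloring of K_{568} with no monochromatic K_7; hence R_6(7) > 568.

E[X] = 16882462760369/16926659444736 ≈ 0.997; E[X] < 1, so R_6(7) > 568.


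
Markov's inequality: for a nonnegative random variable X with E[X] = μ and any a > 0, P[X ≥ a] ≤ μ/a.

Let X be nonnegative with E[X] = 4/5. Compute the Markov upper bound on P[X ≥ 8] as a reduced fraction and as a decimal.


μ = E[X] = 4/5, a = 8.
Markov: P[X ≥ 8] ≤ μ/a = (4/5)/8 = 1/10.
Numerically: ≈ 0.100000.
(Since a = 8 > μ = 0.800000, the bound 1/10 is < 1 and informative.)

P[X ≥ 8] ≤ 1/10 ≈ 0.100000.


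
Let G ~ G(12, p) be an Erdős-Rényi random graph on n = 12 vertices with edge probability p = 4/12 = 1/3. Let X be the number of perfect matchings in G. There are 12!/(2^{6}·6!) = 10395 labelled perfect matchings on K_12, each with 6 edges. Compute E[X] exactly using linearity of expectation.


K_12 has 12!/(2^{6}·6!) = 10395 labelled perfect matchings.
For each such perfect matching H, let X_H = 1 if all 6 edges of H are present in G. Then P[X_H = 1] = p^{6} = (1/3)^{6} = 1/729.
By linearity: E[X] = Σ_H E[X_H] = 10395 · p^{6} = 10395 · 1/729 = 385/27.
Numerically: E[X] ≈ 14.2593.

E[X] = 10395 · (1/3)^{6} = 385/27 ≈ 14.2593.


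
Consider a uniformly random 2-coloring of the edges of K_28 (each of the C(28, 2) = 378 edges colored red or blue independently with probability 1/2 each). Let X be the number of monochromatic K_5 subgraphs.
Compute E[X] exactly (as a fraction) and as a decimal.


Let X = Σ_S X_S over the C(28, 5) = 98280 subsets S of size 5, where X_S = 1 if the K_5 on S is monochromatic.
For a fixed S, the K_5 on S has C(5, 2) = 10 edges. P[all 10 edges red] = (1/2)^10, and likewise for blue, so P[monochromatic] = 2·(1/2)^10 = 2^{1 − 10} = 1/512.
By linearity of expectation: E[X] = C(28, 5) · 2^{1 − 10} = 98280 · 1/512 = 12285/64.
Numerically: E[X] ≈ 191.953.

E[X] = C(28,5)·2^(1−C(5,2)) = 12285/64 ≈ 191.953.


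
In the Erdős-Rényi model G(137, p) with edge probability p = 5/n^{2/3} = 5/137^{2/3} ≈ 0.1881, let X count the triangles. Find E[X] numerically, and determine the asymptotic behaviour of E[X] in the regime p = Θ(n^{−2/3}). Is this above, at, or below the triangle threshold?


Number of potential triangles: C(137, 3) = 419220.
Each occurs with probability p³ ≈ (0.1881)³ ≈ 6.659918e-03.
By linearity: E[X] = C(137, 3)·p³ ≈ 419220 · 6.659918e-03 ≈ 2791.9708.
Since α = 2/3 < 1, p = c/n^{2/3} ≫ 1/n is above the triangle threshold p ~ 1/n. Asymptotically E[X] ~ (c³/6)·n^{3(1−α)} = (5³/6)·n^{1} → ∞; triangles are abundant w.h.p.

E[X] ≈ 2791.9708; in regime p = Θ(1/n^{2/3}) E[X] diverges (above the triangle threshold p ~ 1/n).


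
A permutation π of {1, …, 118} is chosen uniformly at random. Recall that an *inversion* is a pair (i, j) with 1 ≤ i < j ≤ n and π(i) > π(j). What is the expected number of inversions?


Write X = Σ X_I over the C(118, 2) = 6903 pairs i < j, with X_I the indicator of one inversion.
There are 6903 indicators.
For each fixed pair i < j, the values π(i) and π(j) are two distinct elements of {1, …, 118} in uniformly random order; by symmetry P[π(i) > π(j)] = 1/2.
By linearity: E[X] = 6903 · (1/2) = C(118, 2) · (1/2) = 6903/2 = 6903/2 ≈ 3451.50000.

E[X] = 6903/2 = 3451.50000.


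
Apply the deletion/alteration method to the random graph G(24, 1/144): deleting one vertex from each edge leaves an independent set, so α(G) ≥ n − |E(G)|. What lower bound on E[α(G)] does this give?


E[|E(G)|] = C(24, 2)·p = 276 · (1/144) = 23/12.
E[α(G)] ≥ n − E[|E(G)|] = 24 − 23/12 = 265/12.
Numerically: ≈ 22.083333.
(This is only a lower bound; the true E[α(G)] may be larger.)

E[α(G)] ≥ 265/12 ≈ 22.083333.


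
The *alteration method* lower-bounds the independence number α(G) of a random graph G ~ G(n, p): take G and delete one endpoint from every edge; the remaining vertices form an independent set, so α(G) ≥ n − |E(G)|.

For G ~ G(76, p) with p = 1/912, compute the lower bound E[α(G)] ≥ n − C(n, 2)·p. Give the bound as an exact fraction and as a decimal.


E[|E(G)|] = C(76, 2)·p = 2850 · (1/912) = 25/8.
E[α(G)] ≥ n − E[|E(G)|] = 76 − 25/8 = 583/8.
Numerically: ≈ 72.87500.
(This is only a lower bound; the true E[α(G)] may be larger.)

E[α(G)] ≥ 583/8 ≈ 72.87500.


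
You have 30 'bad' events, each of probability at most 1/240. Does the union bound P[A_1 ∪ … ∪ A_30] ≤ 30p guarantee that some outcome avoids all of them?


Union bound: P[∪_{i=1}^{30} A_i] ≤ Σ_i P[A_i] ≤ 30·p = 30·(1/240) = 1/8.
Numerically: 1/8 ≈ 0.1250000.
Is 1/8 < 1? YES.
Since P[∪ A_i] ≤ 1/8 < 1, the complement has P[∩ A_i^c] ≥ 1 − 1/8 = 7/8 > 0, so some outcome avoids every A_i.

30·p = 1/8 ≈ 0.1250000; existence CERTIFIED by the union bound.


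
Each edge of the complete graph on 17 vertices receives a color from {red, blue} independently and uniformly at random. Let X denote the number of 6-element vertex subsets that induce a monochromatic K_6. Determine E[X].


Let X = Σ_S X_S over the C(17, 6) = 12376 subsets S of size 6, where X_S = 1 if the K_6 on S is monochromatic.
For a fixed S, the K_6 on S has C(6, 2) = 15 edges. P[all 15 edges red] = (1/2)^15, and likewise for blue, so P[monochromatic] = 2·(1/2)^15 = 2^{1 − 15} = 1/16384.
By linearity of expectation: E[X] = C(17, 6) · 2^{1 − 15} = 12376 · 1/16384 = 1547/2048.
Numerically: E[X] ≈ 0.755.

E[X] = C(17,6)·2^(1−C(6,2)) = 1547/2048 ≈ 0.755.


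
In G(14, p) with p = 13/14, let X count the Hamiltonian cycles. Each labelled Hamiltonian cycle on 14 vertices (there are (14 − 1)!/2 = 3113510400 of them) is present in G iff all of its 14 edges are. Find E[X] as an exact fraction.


K_14 has (14 − 1)!/2 = 3113510400 labelled Hamiltonian cycles.
For each such Hamiltonian cycle H, let X_H = 1 if all 14 edges of H are present in G. Then P[X_H = 1] = p^{14} = (13/14)^{14} = 3937376385699289/11112006825558016.
Summing the indicators: E[X] = Σ_H E[X_H] = 3113510400 · p^{14} = 3113510400 · 3937376385699289/11112006825558016 = 3420497300666614836525/3100448333024.
Numerically: E[X] ≈ 1.1e+09.

E[X] = 3113510400 · (13/14)^{14} = 3420497300666614836525/3100448333024 ≈ 1.1e+09.


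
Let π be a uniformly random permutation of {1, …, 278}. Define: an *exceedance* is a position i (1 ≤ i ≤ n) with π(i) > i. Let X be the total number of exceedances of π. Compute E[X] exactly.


Write X = Σ_{i=1}^{278} X_i, where X_i = 1_{π(i) > i}.
For each fixed i, π(i) is uniform over {1, …, 278} (marginal of a uniform permutation), so P[π(i) > i] = (n − i)/n. Summing: Σ_{i=1}^{278} (n − i)/n = (0 + 1 + … + 277)/278 = 278(278 − 1)/(2·278) = (278 − 1)/2.
Hence E[X] = Σ_{i=1}^{278} (278 − i)/278 = 277/2 ≈ 138.500.

E[X] = 277/2 = 138.500.


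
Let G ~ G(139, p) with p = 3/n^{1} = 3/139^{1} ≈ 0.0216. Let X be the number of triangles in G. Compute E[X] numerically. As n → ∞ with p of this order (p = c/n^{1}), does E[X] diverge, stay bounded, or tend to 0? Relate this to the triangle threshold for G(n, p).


Number of potential triangles: C(139, 3) = 437989.
Each occurs with probability p³ ≈ (0.0216)³ ≈ 1.00535e-05.
By linearity: E[X] = C(139, 3)·p³ ≈ 437989 · 1.00535e-05 ≈ 4.403.
Here α = 1, so p = 3/n is exactly at the triangle threshold p ~ 1/n. Asymptotically E[X] → c³/6 = 3³/6 = 9/2 ≈ 4.500, a bounded constant. In this regime the triangle count is asymptotically Poisson(c³/6).

E[X] ≈ 4.403; in regime p = Θ(1/n^{1}) E[X] stays bounded (at the triangle threshold p ~ 1/n).


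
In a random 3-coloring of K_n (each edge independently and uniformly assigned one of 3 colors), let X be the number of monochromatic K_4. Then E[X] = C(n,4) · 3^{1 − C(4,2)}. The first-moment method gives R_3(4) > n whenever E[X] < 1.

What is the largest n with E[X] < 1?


We need C(n, 4) · 3^{1 − 6} < 1, i.e. C(n, 4) < 3^{6 − 1} = 243.
Check values of n near the boundary:
  n = 7: C(7, 4) = 35; 35 < 243? YES
  n = 8: C(8, 4) = 70; 70 < 243? YES
  n = 9: C(9, 4) = 126; 126 < 243? YES
  n = 10: C(10, 4) = 210; 210 < 243? YES
  n = 11: C(11, 4) = 330; 330 < 243? NO
The largest n with C(n, 4) < 243 is n = 10 (where E[X] = 70/81 ≈ 0.864198). Hence R_3(4) > 10, i.e. R_3(4) ≥ 11.

Largest n = 10; hence R_3(4) > 10.


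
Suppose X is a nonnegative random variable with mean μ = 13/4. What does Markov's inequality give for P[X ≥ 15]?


μ = E[X] = 13/4, a = 15.
Markov: P[X ≥ 15] ≤ μ/a = (13/4)/15 = 13/60.
Numerically: ≈ 0.21667.
(Since a = 15 > μ = 3.25000, the bound 13/60 is < 1 and informative.)

P[X ≥ 15] ≤ 13/60 ≈ 0.21667.


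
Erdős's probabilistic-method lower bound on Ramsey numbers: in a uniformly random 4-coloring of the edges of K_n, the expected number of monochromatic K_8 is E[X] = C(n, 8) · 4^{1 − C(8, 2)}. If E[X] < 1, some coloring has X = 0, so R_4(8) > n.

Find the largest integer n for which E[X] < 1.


We need C(n, 8) · 4^{1 − 28} < 1, i.e. C(n, 8) < 4^{28 − 1} = 18014398509481984.
Check values of n near the boundary:
  n = 404: C(404, 8) = 16415071523485570; 16415071523485570 < 18014398509481984? YES
  n = 405: C(405, 8) = 16745853821188050; 16745853821188050 < 18014398509481984? YES
  n = 406: C(406, 8) = 17082453897995850; 17082453897995850 < 18014398509481984? YES
  n = 407: C(407, 8) = 17424959239309050; 17424959239309050 < 18014398509481984? YES
  n = 408: C(408, 8) = 17773458424095231; 17773458424095231 < 18014398509481984? YES
  n = 409: C(409, 8) = 18128041135797879; 18128041135797879 < 18014398509481984? NO
  n = 410: C(410, 8) = 18488798173326195; 18488798173326195 < 18014398509481984? NO
  n = 411: C(411, 8) = 18855821462126715; 18855821462126715 < 18014398509481984? NO
The largest n with C(n, 8) < 18014398509481984 is n = 408 (where E[X] = 17773458424095231/18014398509481984 ≈ 0.986625). Hence R_4(8) > 408, i.e. R_4(8) ≥ 409.

Largest n = 408; hence R_4(8) > 408.


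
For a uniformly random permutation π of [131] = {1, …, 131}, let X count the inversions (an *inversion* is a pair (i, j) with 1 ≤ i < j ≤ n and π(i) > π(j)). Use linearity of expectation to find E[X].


Write X = Σ X_I over the C(131, 2) = 8515 pairs i < j, with X_I the indicator of one inversion.
There are 8515 indicators.
For each fixed pair i < j, the values π(i) and π(j) are two distinct elements of {1, …, 131} in uniformly random order; by symmetry P[π(i) > π(j)] = 1/2.
By linearity: E[X] = 8515 · (1/2) = C(131, 2) · (1/2) = 8515/2 = 8515/2 ≈ 4257.500000.

E[X] = 8515/2 = 4257.500000.


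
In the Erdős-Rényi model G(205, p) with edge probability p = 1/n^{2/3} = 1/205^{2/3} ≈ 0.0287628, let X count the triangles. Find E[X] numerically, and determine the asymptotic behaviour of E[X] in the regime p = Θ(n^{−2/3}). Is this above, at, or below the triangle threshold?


Number of potential triangles: C(205, 3) = 1414910.
Each occurs with probability p³ ≈ (0.0287628)³ ≈ 2.37953599e-05.
By linearity: E[X] = C(205, 3)·p³ ≈ 1414910 · 2.37953599e-05 ≈ 33.668293.
Since α = 2/3 < 1, p = c/n^{2/3} ≫ 1/n is above the triangle threshold p ~ 1/n. Asymptotically E[X] ~ (c³/6)·n^{3(1−α)} = (1³/6)·n^{1} → ∞; triangles are abundant w.h.p.

E[X] ≈ 33.668293; in regime p = Θ(1/n^{2/3}) E[X] diverges (above the triangle threshold p ~ 1/n).


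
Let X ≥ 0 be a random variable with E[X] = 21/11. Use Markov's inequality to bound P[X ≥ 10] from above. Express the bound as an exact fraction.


μ = E[X] = 21/11, a = 10.
Markov: P[X ≥ 10] ≤ μ/a = (21/11)/10 = 21/110.
Numerically: ≈ 0.190909.
(Since a = 10 > μ = 1.909091, the bound 21/110 is < 1 and informative.)

P[X ≥ 10] ≤ 21/110 ≈ 0.190909.


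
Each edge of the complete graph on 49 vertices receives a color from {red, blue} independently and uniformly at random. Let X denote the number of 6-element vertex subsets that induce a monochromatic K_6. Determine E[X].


Let X = Σ_S X_S over the C(49, 6) = 13983816 subsets S of size 6, where X_S = 1 if the K_6 on S is monochromatic.
For a fixed S, the K_6 on S has C(6, 2) = 15 edges. P[all 15 edges red] = (1/2)^15, and likewise for blue, so P[monochromatic] = 2·(1/2)^15 = 2^{1 − 15} = 1/16384.
By linearity of expectation: E[X] = C(49, 6) · 2^{1 − 15} = 13983816 · 1/16384 = 1747977/2048.
Numerically: E[X] ≈ 853.504.

E[X] = C(49,6)·2^(1−C(6,2)) = 1747977/2048 ≈ 853.504.


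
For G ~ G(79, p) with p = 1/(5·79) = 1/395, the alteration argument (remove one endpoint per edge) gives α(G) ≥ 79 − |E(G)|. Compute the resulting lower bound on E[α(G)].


E[|E(G)|] = C(79, 2)·p = 3081 · (1/395) = 39/5.
E[α(G)] ≥ n − E[|E(G)|] = 79 − 39/5 = 356/5.
Numerically: ≈ 71.20000.
(This is only a lower bound; the true E[α(G)] may be larger.)

E[α(G)] ≥ 356/5 ≈ 71.20000.


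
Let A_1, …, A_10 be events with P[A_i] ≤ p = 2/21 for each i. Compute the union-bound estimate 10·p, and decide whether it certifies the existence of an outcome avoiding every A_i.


Union bound: P[∪_{i=1}^{10} A_i] ≤ Σ_i P[A_i] ≤ 10·p = 10·(2/21) = 20/21.
Numerically: 20/21 ≈ 0.9524.
Is 20/21 < 1? YES.
Since P[∪ A_i] ≤ 20/21 < 1, the complement has P[∩ A_i^c] ≥ 1 − 20/21 = 1/21 > 0, so some outcome avoids every A_i.

10·p = 20/21 ≈ 0.9524; existence CERTIFIED by the union bound.


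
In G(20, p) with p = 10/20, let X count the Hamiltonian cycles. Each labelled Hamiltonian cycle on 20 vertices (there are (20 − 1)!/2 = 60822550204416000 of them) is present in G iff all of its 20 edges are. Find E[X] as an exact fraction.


K_20 has (20 − 1)!/2 = 60822550204416000 labelled Hamiltonian cycles.
For each such Hamiltonian cycle H, let X_H = 1 if all 20 edges of H are present in G. Then P[X_H = 1] = p^{20} = (1/2)^{20} = 1/1048576.
By linearity of expectation: E[X] = Σ_H E[X_H] = 60822550204416000 · p^{20} = 60822550204416000 · 1/1048576 = 1856156927625/32.
Numerically: E[X] ≈ 5.80049e+10.

E[X] = 60822550204416000 · (1/2)^{20} = 1856156927625/32 ≈ 5.80049e+10.


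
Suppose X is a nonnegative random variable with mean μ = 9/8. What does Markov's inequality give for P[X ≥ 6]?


μ = E[X] = 9/8, a = 6.
Markov: P[X ≥ 6] ≤ μ/a = (9/8)/6 = 3/16.
Numerically: ≈ 0.188.
(Since a = 6 > μ = 1.125, the bound 3/16 is < 1 and informative.)

P[X ≥ 6] ≤ 3/16 ≈ 0.188.


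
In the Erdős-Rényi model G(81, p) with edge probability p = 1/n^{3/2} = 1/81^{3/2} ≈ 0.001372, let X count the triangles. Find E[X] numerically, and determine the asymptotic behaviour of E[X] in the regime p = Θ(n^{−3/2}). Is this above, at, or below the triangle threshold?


Number of potential triangles: C(81, 3) = 85320.
Each occurs with probability p³ ≈ (0.001372)³ ≈ 2.581175e-09.
By linearity: E[X] = C(81, 3)·p³ ≈ 85320 · 2.581175e-09 ≈ 0.0002.
Since α = 3/2 > 1, p = c/n^{3/2} = o(1/n) is below the triangle threshold p ~ 1/n. Asymptotically E[X] ~ (c³/6)·n^{3(1−α)} = (1³/6)·n^{-1.5} → 0, so by Markov's inequality G has no triangles w.h.p.

E[X] ≈ 0.0002; in regime p = Θ(1/n^{3/2}) E[X] tends to 0 (below the triangle threshold p ~ 1/n).


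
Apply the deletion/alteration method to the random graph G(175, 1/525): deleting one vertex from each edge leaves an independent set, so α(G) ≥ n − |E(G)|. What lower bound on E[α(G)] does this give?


E[|E(G)|] = C(175, 2)·p = 15225 · (1/525) = 29.
E[α(G)] ≥ n − E[|E(G)|] = 175 − 29 = 146.
Numerically: ≈ 146.0000.
(This is only a lower bound; the true E[α(G)] may be larger.)

E[α(G)] ≥ 146 ≈ 146.0000.


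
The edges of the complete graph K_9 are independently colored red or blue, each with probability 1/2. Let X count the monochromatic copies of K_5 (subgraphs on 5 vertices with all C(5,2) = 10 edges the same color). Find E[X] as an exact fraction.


Let X = Σ_S X_S over the C(9, 5) = 126 subsets S of size 5, where X_S = 1 if the K_5 on S is monochromatic.
For a fixed S, the K_5 on S has C(5, 2) = 10 edges. P[all 10 edges red] = (1/2)^10, and likewise for blue, so P[monochromatic] = 2·(1/2)^10 = 2^{1 − 10} = 1/512.
Summing: E[X] = C(9, 5) · 2^{1 − 10} = 126 · 1/512 = 63/256.
Numerically: E[X] ≈ 0.2461.

E[X] = C(9,5)·2^(1−C(5,2)) = 63/256 ≈ 0.2461.


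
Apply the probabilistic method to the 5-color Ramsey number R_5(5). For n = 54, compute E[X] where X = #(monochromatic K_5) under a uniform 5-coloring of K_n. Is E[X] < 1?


E[X] = C(54, 5) · 5^{1 − 10} = 3162510 · 5^{−9} = 3162510/1953125.
As a reduced fraction: E[X] = 632502/390625 ≈ 1.61921.
Is E[X] < 1? NO.
Since E[X] ≥ 1, the first-moment bound is inconclusive at n = 54; it does NOT by itself certify R_5(5) > 54.

E[X] = 632502/390625 ≈ 1.61921; E[X] ≥ 1; first-moment method inconclusive here.


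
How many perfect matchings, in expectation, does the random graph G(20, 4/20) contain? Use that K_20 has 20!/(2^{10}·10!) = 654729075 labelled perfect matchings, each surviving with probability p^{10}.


K_20 has 20!/(2^{10}·10!) = 654729075 labelled perfect matchings.
For each such perfect matching H, let X_H = 1 if all 10 edges of H are present in G. Then P[X_H = 1] = p^{10} = (1/5)^{10} = 1/9765625.
Summing the indicators: E[X] = Σ_H E[X_H] = 654729075 · p^{10} = 654729075 · 1/9765625 = 26189163/390625.
Numerically: E[X] ≈ 67.0443.

E[X] = 654729075 · (1/5)^{10} = 26189163/390625 ≈ 67.0443.


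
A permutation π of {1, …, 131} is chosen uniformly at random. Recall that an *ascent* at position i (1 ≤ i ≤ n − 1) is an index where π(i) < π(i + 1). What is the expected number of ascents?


Write X = Σ X_I over i = 1, …, 130, with X_I the indicator of one ascent.
There are 130 indicators.
For each fixed i, the pair (π(i), π(i+1)) is a uniformly random ordered pair of distinct values from {1, …, 131}; by symmetry P[π(i) < π(i+1)] = 1/2.
By linearity: E[X] = 130 · (1/2) = (131 − 1) · (1/2) = 65 ≈ 65.000000.

E[X] = 65 = 65.000000.


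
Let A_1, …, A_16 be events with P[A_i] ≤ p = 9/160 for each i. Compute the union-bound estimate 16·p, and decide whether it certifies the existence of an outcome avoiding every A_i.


Union bound: P[∪_{i=1}^{16} A_i] ≤ Σ_i P[A_i] ≤ 16·p = 16·(9/160) = 9/10.
Numerically: 9/10 ≈ 0.900000.
Is 9/10 < 1? YES.
Since P[∪ A_i] ≤ 9/10 < 1, the complement has P[∩ A_i^c] ≥ 1 − 9/10 = 1/10 > 0, so some outcome avoids every A_i.

16·p = 9/10 ≈ 0.900000; existence CERTIFIED by the union bound.


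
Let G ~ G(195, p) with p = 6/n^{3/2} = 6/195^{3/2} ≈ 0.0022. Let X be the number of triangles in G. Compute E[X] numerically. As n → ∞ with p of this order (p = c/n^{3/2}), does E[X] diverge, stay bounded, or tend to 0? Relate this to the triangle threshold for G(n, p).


Number of potential triangles: C(195, 3) = 1216865.
Each occurs with probability p³ ≈ (0.0022)³ ≈ 1.06979e-08.
By linearity: E[X] = C(195, 3)·p³ ≈ 1216865 · 1.06979e-08 ≈ 0.013.
Since α = 3/2 > 1, p = c/n^{3/2} = o(1/n) is below the triangle threshold p ~ 1/n. Asymptotically E[X] ~ (c³/6)·n^{3(1−α)} = (6³/6)·n^{-1.5} → 0, so by Markov's inequality G has no triangles w.h.p.

E[X] ≈ 0.013; in regime p = Θ(1/n^{3/2}) E[X] tends to 0 (below the triangle threshold p ~ 1/n).


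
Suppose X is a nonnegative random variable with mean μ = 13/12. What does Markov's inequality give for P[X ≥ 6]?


μ = E[X] = 13/12, a = 6.
Markov: P[X ≥ 6] ≤ μ/a = (13/12)/6 = 13/72.
Numerically: ≈ 0.1806.
(Since a = 6 > μ = 1.0833, the bound 13/72 is < 1 and informative.)

P[X ≥ 6] ≤ 13/72 ≈ 0.1806.


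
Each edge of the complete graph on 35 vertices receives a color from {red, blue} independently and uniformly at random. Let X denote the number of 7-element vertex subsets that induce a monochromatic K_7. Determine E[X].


Let X = Σ_S X_S over the C(35, 7) = 6724520 subsets S of size 7, where X_S = 1 if the K_7 on S is monochromatic.
For a fixed S, the K_7 on S has C(7, 2) = 21 edges. P[all 21 edges red] = (1/2)^21, and likewise for blue, so P[monochromatic] = 2·(1/2)^21 = 2^{1 − 21} = 1/1048576.
Summing: E[X] = C(35, 7) · 2^{1 − 21} = 6724520 · 1/1048576 = 840565/131072.
Numerically: E[X] ≈ 6.4130.

E[X] = C(35,7)·2^(1−C(7,2)) = 840565/131072 ≈ 6.4130.


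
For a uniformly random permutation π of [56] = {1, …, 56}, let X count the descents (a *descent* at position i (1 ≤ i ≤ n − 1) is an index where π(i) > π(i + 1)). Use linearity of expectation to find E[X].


Write X = Σ X_I over i = 1, …, 55, with X_I the indicator of one descent.
There are 55 indicators.
For each fixed i, the pair (π(i), π(i+1)) is a uniformly random ordered pair of distinct values from {1, …, 56}; by symmetry P[π(i) > π(i+1)] = 1/2.
By linearity: E[X] = 55 · (1/2) = (56 − 1) · (1/2) = 55/2 ≈ 27.5000.

E[X] = 55/2 = 27.5000.


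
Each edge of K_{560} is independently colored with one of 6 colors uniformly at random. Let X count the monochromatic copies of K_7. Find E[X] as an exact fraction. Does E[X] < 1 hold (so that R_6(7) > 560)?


E[X] = C(560, 7) · 6^{1 − 21} = 3300169391659920 · 6^{−20} = 3300169391659920/3656158440062976.
As a reduced fraction: E[X] = 68753528992915/76169967501312 ≈ 0.9026.
Is E[X] < 1? YES.
Since E[X] < 1, there exists a 6-coloring of K_{560} with no monochromatic K_7; hence R_6(7) > 560.

E[X] = 68753528992915/76169967501312 ≈ 0.9026; E[X] < 1, so R_6(7) > 560.


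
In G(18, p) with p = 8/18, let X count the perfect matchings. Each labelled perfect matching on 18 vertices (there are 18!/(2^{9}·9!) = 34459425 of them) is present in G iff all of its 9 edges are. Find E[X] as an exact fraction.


K_18 has 18!/(2^{9}·9!) = 34459425 labelled perfect matchings.
For each such perfect matching H, let X_H = 1 if all 9 edges of H are present in G. Then P[X_H = 1] = p^{9} = (4/9)^{9} = 262144/387420489.
Summing the indicators: E[X] = Σ_H E[X_H] = 34459425 · p^{9} = 34459425 · 262144/387420489 = 111522611200/4782969.
Numerically: E[X] ≈ 23316.6.

E[X] = 34459425 · (4/9)^{9} = 111522611200/4782969 ≈ 23316.6.


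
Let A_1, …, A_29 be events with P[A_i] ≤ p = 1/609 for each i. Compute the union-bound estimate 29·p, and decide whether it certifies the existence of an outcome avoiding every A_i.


Union bound: P[∪_{i=1}^{29} A_i] ≤ Σ_i P[A_i] ≤ 29·p = 29·(1/609) = 1/21.
Numerically: 1/21 ≈ 0.047619.
Is 1/21 < 1? YES.
Since P[∪ A_i] ≤ 1/21 < 1, the complement has P[∩ A_i^c] ≥ 1 − 1/21 = 20/21 > 0, so some outcome avoids every A_i.

29·p = 1/21 ≈ 0.047619; existence CERTIFIED by the union bound.


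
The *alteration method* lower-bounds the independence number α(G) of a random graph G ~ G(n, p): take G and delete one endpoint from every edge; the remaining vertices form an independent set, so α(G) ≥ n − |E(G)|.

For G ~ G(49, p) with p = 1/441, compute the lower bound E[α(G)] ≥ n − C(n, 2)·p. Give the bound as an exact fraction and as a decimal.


E[|E(G)|] = C(49, 2)·p = 1176 · (1/441) = 8/3.
E[α(G)] ≥ n − E[|E(G)|] = 49 − 8/3 = 139/3.
Numerically: ≈ 46.33333.
(This is only a lower bound; the true E[α(G)] may be larger.)

E[α(G)] ≥ 139/3 ≈ 46.33333.


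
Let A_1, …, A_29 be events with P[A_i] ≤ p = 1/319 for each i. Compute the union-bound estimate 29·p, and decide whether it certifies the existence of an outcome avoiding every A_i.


Union bound: P[∪_{i=1}^{29} A_i] ≤ Σ_i P[A_i] ≤ 29·p = 29·(1/319) = 1/11.
Numerically: 1/11 ≈ 0.0909091.
Is 1/11 < 1? YES.
Since P[∪ A_i] ≤ 1/11 < 1, the complement has P[∩ A_i^c] ≥ 1 − 1/11 = 10/11 > 0, so some outcome avoids every A_i.

29·p = 1/11 ≈ 0.0909091; existence CERTIFIED by the union bound.


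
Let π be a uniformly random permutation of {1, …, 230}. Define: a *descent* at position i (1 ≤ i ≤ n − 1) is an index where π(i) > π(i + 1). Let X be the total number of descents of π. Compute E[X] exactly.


Write X = Σ X_I over i = 1, …, 229, with X_I the indicator of one descent.
There are 229 indicators.
For each fixed i, the pair (π(i), π(i+1)) is a uniformly random ordered pair of distinct values from {1, …, 230}; by symmetry P[π(i) > π(i+1)] = 1/2.
By linearity: E[X] = 229 · (1/2) = (230 − 1) · (1/2) = 229/2 ≈ 114.500000.

E[X] = 229/2 = 114.500000.


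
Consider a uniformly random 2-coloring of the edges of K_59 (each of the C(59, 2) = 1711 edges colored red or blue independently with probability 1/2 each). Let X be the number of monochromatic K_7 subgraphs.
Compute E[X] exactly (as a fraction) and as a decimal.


Let X = Σ_S X_S over the C(59, 7) = 341149446 subsets S of size 7, where X_S = 1 if the K_7 on S is monochromatic.
For a fixed S, the K_7 on S has C(7, 2) = 21 edges. P[all 21 edges red] = (1/2)^21, and likewise for blue, so P[monochromatic] = 2·(1/2)^21 = 2^{1 − 21} = 1/1048576.
By linearity of expectation: E[X] = C(59, 7) · 2^{1 − 21} = 341149446 · 1/1048576 = 170574723/524288.
Numerically: E[X] ≈ 325.345.

E[X] = C(59,7)·2^(1−C(7,2)) = 170574723/524288 ≈ 325.345.


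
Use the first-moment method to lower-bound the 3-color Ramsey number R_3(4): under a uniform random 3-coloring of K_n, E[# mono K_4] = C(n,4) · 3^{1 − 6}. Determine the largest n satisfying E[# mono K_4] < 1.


We need C(n, 4) · 3^{1 − 6} < 1, i.e. C(n, 4) < 3^{6 − 1} = 243.
Check values of n near the boundary:
  n = 8: C(8, 4) = 70; 70 < 243? YES
  n = 9: C(9, 4) = 126; 126 < 243? YES
  n = 10: C(10, 4) = 210; 210 < 243? YES
  n = 11: C(11, 4) = 330; 330 < 243? NO
The largest n with C(n, 4) < 243 is n = 10 (where E[X] = 70/81 ≈ 0.864198). Hence R_3(4) > 10, i.e. R_3(4) ≥ 11.

Largest n = 10; hence R_3(4) > 10.


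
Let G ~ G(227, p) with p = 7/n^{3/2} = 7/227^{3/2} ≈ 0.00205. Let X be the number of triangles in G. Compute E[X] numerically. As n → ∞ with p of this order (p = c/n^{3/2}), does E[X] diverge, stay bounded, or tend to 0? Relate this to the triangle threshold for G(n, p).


Number of potential triangles: C(227, 3) = 1923825.
Each occurs with probability p³ ≈ (0.00205)³ ≈ 8.57389e-09.
By linearity: E[X] = C(227, 3)·p³ ≈ 1923825 · 8.57389e-09 ≈ 0.016.
Since α = 3/2 > 1, p = c/n^{3/2} = o(1/n) is below the triangle threshold p ~ 1/n. Asymptotically E[X] ~ (c³/6)·n^{3(1−α)} = (7³/6)·n^{-1.5} → 0, so by Markov's inequality G has no triangles w.h.p.

E[X] ≈ 0.016; in regime p = Θ(1/n^{3/2}) E[X] tends to 0 (below the triangle threshold p ~ 1/n).


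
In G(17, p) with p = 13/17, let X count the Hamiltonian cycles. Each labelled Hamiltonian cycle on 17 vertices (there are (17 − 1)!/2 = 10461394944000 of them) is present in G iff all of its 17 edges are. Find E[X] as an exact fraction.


K_17 has (17 − 1)!/2 = 10461394944000 labelled Hamiltonian cycles.
For each such Hamiltonian cycle H, let X_H = 1 if all 17 edges of H are present in G. Then P[X_H = 1] = p^{17} = (13/17)^{17} = 8650415919381337933/827240261886336764177.
Summing the indicators: E[X] = Σ_H E[X_H] = 10461394944000 · p^{17} = 10461394944000 · 8650415919381337933/827240261886336764177 = 90495417362513040260241610752000/827240261886336764177.
Numerically: E[X] ≈ 1.09e+11.

E[X] = 10461394944000 · (13/17)^{17} = 90495417362513040260241610752000/827240261886336764177 ≈ 1.09e+11.


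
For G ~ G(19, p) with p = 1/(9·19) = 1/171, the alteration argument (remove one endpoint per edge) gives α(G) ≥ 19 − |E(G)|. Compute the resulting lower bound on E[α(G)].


E[|E(G)|] = C(19, 2)·p = 171 · (1/171) = 1.
E[α(G)] ≥ n − E[|E(G)|] = 19 − 1 = 18.
Numerically: ≈ 18.000.
(This is only a lower bound; the true E[α(G)] may be larger.)

E[α(G)] ≥ 18 ≈ 18.000.


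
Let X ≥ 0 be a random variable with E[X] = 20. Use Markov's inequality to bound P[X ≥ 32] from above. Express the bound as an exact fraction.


μ = E[X] = 20, a = 32.
Markov: P[X ≥ 32] ≤ μ/a = (20)/32 = 5/8.
Numerically: ≈ 0.625.
(Since a = 32 > μ = 20.000, the bound 5/8 is < 1 and informative.)

P[X ≥ 32] ≤ 5/8 ≈ 0.625.


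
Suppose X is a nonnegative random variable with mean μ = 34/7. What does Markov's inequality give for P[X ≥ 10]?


μ = E[X] = 34/7, a = 10.
Markov: P[X ≥ 10] ≤ μ/a = (34/7)/10 = 17/35.
Numerically: ≈ 0.486.
(Since a = 10 > μ = 4.857, the bound 17/35 is < 1 and informative.)

P[X ≥ 10] ≤ 17/35 ≈ 0.486.


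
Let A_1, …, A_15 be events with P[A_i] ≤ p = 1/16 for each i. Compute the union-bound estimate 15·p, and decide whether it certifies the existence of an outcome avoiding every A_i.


Union bound: P[∪_{i=1}^{15} A_i] ≤ Σ_i P[A_i] ≤ 15·p = 15·(1/16) = 15/16.
Numerically: 15/16 ≈ 0.9375.
Is 15/16 < 1? YES.
Since P[∪ A_i] ≤ 15/16 < 1, the complement has P[∩ A_i^c] ≥ 1 − 15/16 = 1/16 > 0, so some outcome avoids every A_i.

15·p = 15/16 ≈ 0.9375; existence CERTIFIED by the union bound.


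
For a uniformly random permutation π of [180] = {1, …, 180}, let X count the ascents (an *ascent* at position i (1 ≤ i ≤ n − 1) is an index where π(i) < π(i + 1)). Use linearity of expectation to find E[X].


Write X = Σ X_I over i = 1, …, 179, with X_I the indicator of one ascent.
There are 179 indicators.
For each fixed i, the pair (π(i), π(i+1)) is a uniformly random ordered pair of distinct values from {1, …, 180}; by symmetry P[π(i) < π(i+1)] = 1/2.
By linearity: E[X] = 179 · (1/2) = (180 − 1) · (1/2) = 179/2 ≈ 89.500.

E[X] = 179/2 = 89.500.


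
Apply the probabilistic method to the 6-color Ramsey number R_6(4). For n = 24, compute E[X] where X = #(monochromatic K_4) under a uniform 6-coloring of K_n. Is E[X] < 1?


E[X] = C(24, 4) · 6^{1 − 6} = 10626 · 6^{−5} = 10626/7776.
As a reduced fraction: E[X] = 1771/1296 ≈ 1.3665123.
Is E[X] < 1? NO.
Since E[X] ≥ 1, the first-moment bound is inconclusive at n = 24; it does NOT by itself certify R_6(4) > 24.

E[X] = 1771/1296 ≈ 1.3665123; E[X] ≥ 1; first-moment method inconclusive here.


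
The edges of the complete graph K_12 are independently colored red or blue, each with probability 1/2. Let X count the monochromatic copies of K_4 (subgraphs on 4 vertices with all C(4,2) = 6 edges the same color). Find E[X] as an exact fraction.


Let X = Σ_S X_S over the C(12, 4) = 495 subsets S of size 4, where X_S = 1 if the K_4 on S is monochromatic.
For a fixed S, the K_4 on S has C(4, 2) = 6 edges. P[all 6 edges red] = (1/2)^6, and likewise for blue, so P[monochromatic] = 2·(1/2)^6 = 2^{1 − 6} = 1/32.
By linearity of expectation: E[X] = C(12, 4) · 2^{1 − 6} = 495 · 1/32 = 495/32.
Numerically: E[X] ≈ 15.4688.

E[X] = C(12,4)·2^(1−C(4,2)) = 495/32 ≈ 15.4688.


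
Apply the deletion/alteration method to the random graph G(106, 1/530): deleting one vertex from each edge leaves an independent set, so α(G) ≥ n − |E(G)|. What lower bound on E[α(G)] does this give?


E[|E(G)|] = C(106, 2)·p = 5565 · (1/530) = 21/2.
E[α(G)] ≥ n − E[|E(G)|] = 106 − 21/2 = 191/2.
Numerically: ≈ 95.500.
(This is only a lower bound; the true E[α(G)] may be larger.)

E[α(G)] ≥ 191/2 ≈ 95.500.


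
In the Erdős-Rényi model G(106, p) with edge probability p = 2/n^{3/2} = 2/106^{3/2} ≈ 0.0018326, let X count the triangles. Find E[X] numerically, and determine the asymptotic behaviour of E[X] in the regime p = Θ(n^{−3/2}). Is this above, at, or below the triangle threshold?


Number of potential triangles: C(106, 3) = 192920.
Each occurs with probability p³ ≈ (0.0018326)³ ≈ 6.1547950e-09.
By linearity: E[X] = C(106, 3)·p³ ≈ 192920 · 6.1547950e-09 ≈ 0.00119.
Since α = 3/2 > 1, p = c/n^{3/2} = o(1/n) is below the triangle threshold p ~ 1/n. Asymptotically E[X] ~ (c³/6)·n^{3(1−α)} = (2³/6)·n^{-1.5} → 0, so by Markov's inequality G has no triangles w.h.p.

E[X] ≈ 0.00119; in regime p = Θ(1/n^{3/2}) E[X] tends to 0 (below the triangle threshold p ~ 1/n).


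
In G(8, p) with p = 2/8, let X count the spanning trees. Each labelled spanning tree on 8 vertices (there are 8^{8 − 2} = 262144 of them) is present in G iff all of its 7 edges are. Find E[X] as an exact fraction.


K_8 has 8^{8 − 2} = 262144 labelled spanning trees.
For each such spanning tree H, let X_H = 1 if all 7 edges of H are present in G. Then P[X_H = 1] = p^{7} = (1/4)^{7} = 1/16384.
By linearity of expectation: E[X] = Σ_H E[X_H] = 262144 · p^{7} = 262144 · 1/16384 = 16.
Numerically: E[X] ≈ 16.

E[X] = 262144 · (1/4)^{7} = 16 ≈ 16.


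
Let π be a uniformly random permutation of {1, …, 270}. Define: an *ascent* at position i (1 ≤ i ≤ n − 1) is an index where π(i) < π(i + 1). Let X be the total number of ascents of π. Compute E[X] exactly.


Write X = Σ X_I over i = 1, …, 269, with X_I the indicator of one ascent.
There are 269 indicators.
For each fixed i, the pair (π(i), π(i+1)) is a uniformly random ordered pair of distinct values from {1, …, 270}; by symmetry P[π(i) < π(i+1)] = 1/2.
By linearity: E[X] = 269 · (1/2) = (270 − 1) · (1/2) = 269/2 ≈ 134.5000.

E[X] = 269/2 = 134.5000.


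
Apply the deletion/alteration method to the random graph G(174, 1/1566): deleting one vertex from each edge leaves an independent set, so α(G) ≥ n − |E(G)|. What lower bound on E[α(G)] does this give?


E[|E(G)|] = C(174, 2)·p = 15051 · (1/1566) = 173/18.
E[α(G)] ≥ n − E[|E(G)|] = 174 − 173/18 = 2959/18.
Numerically: ≈ 164.38889.
(This is only a lower bound; the true E[α(G)] may be larger.)

E[α(G)] ≥ 2959/18 ≈ 164.38889.


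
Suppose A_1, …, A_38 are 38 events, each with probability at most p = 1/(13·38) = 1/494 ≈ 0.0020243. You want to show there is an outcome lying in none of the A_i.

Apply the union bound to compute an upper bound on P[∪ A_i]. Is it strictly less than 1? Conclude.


Union bound: P[∪_{i=1}^{38} A_i] ≤ Σ_i P[A_i] ≤ 38·p = 38·(1/494) = 1/13.
Numerically: 1/13 ≈ 0.0769231.
Is 1/13 < 1? YES.
Since P[∪ A_i] ≤ 1/13 < 1, the complement has P[∩ A_i^c] ≥ 1 − 1/13 = 12/13 > 0, so some outcome avoids every A_i.

38·p = 1/13 ≈ 0.0769231; existence CERTIFIED by the union bound.


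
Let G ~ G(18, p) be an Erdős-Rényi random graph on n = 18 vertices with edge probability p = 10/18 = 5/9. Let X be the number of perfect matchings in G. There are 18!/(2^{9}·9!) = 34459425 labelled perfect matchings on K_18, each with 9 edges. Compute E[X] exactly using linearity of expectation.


K_18 has 18!/(2^{9}·9!) = 34459425 labelled perfect matchings.
For each such perfect matching H, let X_H = 1 if all 9 edges of H are present in G. Then P[X_H = 1] = p^{9} = (5/9)^{9} = 1953125/387420489.
Summing the indicators: E[X] = Σ_H E[X_H] = 34459425 · p^{9} = 34459425 · 1953125/387420489 = 830908203125/4782969.
Numerically: E[X] ≈ 1.7372e+05.

E[X] = 34459425 · (5/9)^{9} = 830908203125/4782969 ≈ 1.7372e+05.


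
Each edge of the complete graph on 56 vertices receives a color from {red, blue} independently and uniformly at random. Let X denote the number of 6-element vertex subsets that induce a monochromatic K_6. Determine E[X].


Let X = Σ_S X_S over the C(56, 6) = 32468436 subsets S of size 6, where X_S = 1 if the K_6 on S is monochromatic.
For a fixed S, the K_6 on S has C(6, 2) = 15 edges. P[all 15 edges red] = (1/2)^15, and likewise for blue, so P[monochromatic] = 2·(1/2)^15 = 2^{1 − 15} = 1/16384.
By linearity: E[X] = C(56, 6) · 2^{1 − 15} = 32468436 · 1/16384 = 8117109/4096.
Numerically: E[X] ≈ 1981.7161.

E[X] = C(56,6)·2^(1−C(6,2)) = 8117109/4096 ≈ 1981.7161.


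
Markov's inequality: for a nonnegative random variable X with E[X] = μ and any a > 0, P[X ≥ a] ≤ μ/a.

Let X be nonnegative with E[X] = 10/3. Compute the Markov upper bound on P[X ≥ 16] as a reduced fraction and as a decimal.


μ = E[X] = 10/3, a = 16.
Markov: P[X ≥ 16] ≤ μ/a = (10/3)/16 = 5/24.
Numerically: ≈ 0.208.
(Since a = 16 > μ = 3.333, the bound 5/24 is < 1 and informative.)

P[X ≥ 16] ≤ 5/24 ≈ 0.208.
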